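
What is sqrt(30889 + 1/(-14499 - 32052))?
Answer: sqrt(66936327072738)/46551 ≈ 175.75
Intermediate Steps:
sqrt(30889 + 1/(-14499 - 32052)) = sqrt(30889 + 1/(-46551)) = sqrt(30889 - 1/46551) = sqrt(1437913838/46551) = sqrt(66936327072738)/46551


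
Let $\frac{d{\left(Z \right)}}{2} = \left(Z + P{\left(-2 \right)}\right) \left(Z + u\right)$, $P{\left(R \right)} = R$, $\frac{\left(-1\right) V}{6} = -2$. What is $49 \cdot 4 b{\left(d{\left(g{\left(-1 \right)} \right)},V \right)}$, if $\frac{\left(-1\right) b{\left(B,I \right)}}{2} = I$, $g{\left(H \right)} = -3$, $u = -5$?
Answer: $-4704$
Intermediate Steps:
$V = 12$ ($V = \left(-6\right) \left(-2\right) = 12$)
$d{\left(Z \right)} = 2 \left(-5 + Z\right) \left(-2 + Z\right)$ ($d{\left(Z \right)} = 2 \left(Z - 2\right) \left(Z - 5\right) = 2 \left(-2 + Z\right) \left(-5 + Z\right) = 2 \left(-5 + Z\right) \left(-2 + Z\right)$)
$b{\left(B,I \right)} = - 2 I$
$49 \cdot 4 b{\left(d{\left(g{\left(-1 \right)} \right)},V \right)} = 49 \cdot 4 \left(\left(-2\right) 12\right) = 49 \cdot 4 \left(-24\right) = 49 \left(-96\right) = -4704$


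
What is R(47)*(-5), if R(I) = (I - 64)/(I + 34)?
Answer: 85/81 ≈ 1.0494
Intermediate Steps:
R(I) = (-64 + I)/(34 + I)
R(47)*(-5) = ((-64 + 47)/(34 + 47))*(-5) = (-17/81)*(-5) = ((1/81)*(-17))*(-5) = -17/81*(-5) = 85/81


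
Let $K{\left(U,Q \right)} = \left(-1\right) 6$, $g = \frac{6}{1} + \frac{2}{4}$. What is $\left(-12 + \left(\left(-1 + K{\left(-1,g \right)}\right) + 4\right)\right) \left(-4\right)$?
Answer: $60$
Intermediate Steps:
$g = \frac{13}{2}$ ($g = 6 \cdot 1 + 2 \cdot \frac{1}{4} = 6 + \frac{1}{2} = \frac{13}{2} \approx 6.5$)
$K{\left(U,Q \right)} = -6$
$\left(-12 + \left(\left(-1 + K{\left(-1,g \right)}\right) + 4\right)\right) \left(-4\right) = \left(-12 + \left(\left(-1 - 6\right) + 4\right)\right) \left(-4\right) = \left(-12 + \left(-7 + 4\right)\right) \left(-4\right) = \left(-12 - 3\right) \left(-4\right) = \left(-15\right) \left(-4\right) = 60$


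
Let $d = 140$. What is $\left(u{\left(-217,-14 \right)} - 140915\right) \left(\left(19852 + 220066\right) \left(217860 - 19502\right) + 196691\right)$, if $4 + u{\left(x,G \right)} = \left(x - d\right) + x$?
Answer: $-6733630834943155$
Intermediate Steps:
$u{\left(x,G \right)} = -144 + 2 x$ ($u{\left(x,G \right)} = -4 + \left(\left(x - 140\right) + x\right) = -4 + \left(\left(-140 + x\right) + x\right) = -4 + \left(-140 + 2 x\right) = -144 + 2 x$)
$\left(u{\left(-217,-14 \right)} - 140915\right) \left(\left(19852 + 220066\right) \left(217860 - 19502\right) + 196691\right) = \left(\left(-144 + 2 \left(-217\right)\right) - 140915\right) \left(\left(19852 + 220066\right) \left(217860 - 19502\right) + 196691\right) = \left(\left(-144 - 434\right) - 140915\right) \left(239918 \cdot 198358 + 196691\right) = \left(-578 - 140915\right) \left(47589654644 + 196691\right) = \left(-141493\right) 47589851335 = -6733630834943155$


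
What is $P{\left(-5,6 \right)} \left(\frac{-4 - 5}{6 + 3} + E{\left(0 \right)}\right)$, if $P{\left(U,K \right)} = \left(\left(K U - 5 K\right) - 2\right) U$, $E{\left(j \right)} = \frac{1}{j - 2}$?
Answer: $-465$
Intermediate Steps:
$E{\left(j \right)} = \frac{1}{-2 + j}$
$P{\left(U,K \right)} = U \left(-2 - 5 K + K U\right)$ ($P{\left(U,K \right)} = \left(\left(- 5 K + K U\right) - 2\right) U = \left(-2 - 5 K + K U\right) U = U \left(-2 - 5 K + K U\right)$)
$P{\left(-5,6 \right)} \left(\frac{-4 - 5}{6 + 3} + E{\left(0 \right)}\right) = - 5 \left(-2 - 30 + 6 \left(-5\right)\right) \left(\frac{-4 - 5}{6 + 3} + \frac{1}{-2 + 0}\right) = - 5 \left(-2 - 30 - 30\right) \left(- \frac{9}{9} + \frac{1}{-2}\right) = \left(-5\right) \left(-62\right) \left(\left(-9\right) \frac{1}{9} - \frac{1}{2}\right) = 310 \left(-1 - \frac{1}{2}\right) = 310 \left(- \frac{3}{2}\right) = -465$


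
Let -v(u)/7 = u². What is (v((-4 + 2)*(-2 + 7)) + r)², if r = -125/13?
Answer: 85100625/169 ≈ 5.0355e+5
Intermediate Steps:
v(u) = -7*u²
r = -125/13 (r = -125*1/13 = -125/13 ≈ -9.6154)
(v((-4 + 2)*(-2 + 7)) + r)² = (-7*(-4 + 2)²*(-2 + 7)² - 125/13)² = (-7*(-2*5)² - 125/13)² = (-7*(-10)² - 125/13)² = (-7*100 - 125/13)² = (-700 - 125/13)² = (-9225/13)² = 85100625/169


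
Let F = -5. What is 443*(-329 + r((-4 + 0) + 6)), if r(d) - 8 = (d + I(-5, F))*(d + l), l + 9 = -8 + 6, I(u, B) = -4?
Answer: -134229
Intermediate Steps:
l = -11 (l = -9 + (-8 + 6) = -9 - 2 = -11)
r(d) = 8 + (-11 + d)*(-4 + d) (r(d) = 8 + (d - 4)*(d - 11) = 8 + (-4 + d)*(-11 + d) = 8 + (-11 + d)*(-4 + d))
443*(-329 + r((-4 + 0) + 6)) = 443*(-329 + (52 + ((-4 + 0) + 6)² - 15*((-4 + 0) + 6))) = 443*(-329 + (52 + (-4 + 6)² - 15*(-4 + 6))) = 443*(-329 + (52 + 2² - 15*2)) = 443*(-329 + (52 + 4 - 30)) = 443*(-329 + 26) = 443*(-303) = -134229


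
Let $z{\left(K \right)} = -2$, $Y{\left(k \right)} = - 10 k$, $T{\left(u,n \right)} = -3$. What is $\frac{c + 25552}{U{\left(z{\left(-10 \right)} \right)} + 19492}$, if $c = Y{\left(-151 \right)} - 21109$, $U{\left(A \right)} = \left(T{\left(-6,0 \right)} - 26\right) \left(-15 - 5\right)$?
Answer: $\frac{5953}{20072} \approx 0.29658$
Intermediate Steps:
$U{\left(A \right)} = 580$ ($U{\left(A \right)} = \left(-3 - 26\right) \left(-15 - 5\right) = \left(-29\right) \left(-20\right) = 580$)
$c = -19599$ ($c = \left(-10\right) \left(-151\right) - 21109 = 1510 - 21109 = -19599$)
$\frac{c + 25552}{U{\left(z{\left(-10 \right)} \right)} + 19492} = \frac{-19599 + 25552}{580 + 19492} = \frac{5953}{20072}$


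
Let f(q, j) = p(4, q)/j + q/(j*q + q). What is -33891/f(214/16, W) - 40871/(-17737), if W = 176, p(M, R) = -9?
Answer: 1440484118507/1933333 ≈ 7.4508e+5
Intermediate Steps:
f(q, j) = -9/j + q/(q + j*q) (f(q, j) = -9/j + q/(j*q + q) = -9/j + q/(q + j*q))
-33891/f(214/16, W) - 40871/(-17737) = -33891*176*(1 + 176)/(-9 - 8*176) - 40871/(-17737) = -33891*31152/(-9 - 1408) - 40871*(-1/17737) = -33891/((1/176)*(1/177)*(-1417)) + 40871/17737 = -33891/(-1417/31152) + 40871/17737 = -33891*(-31152/1417) + 40871/17737 = 81213264/109 + 40871/17737 = 1440484118507/1933333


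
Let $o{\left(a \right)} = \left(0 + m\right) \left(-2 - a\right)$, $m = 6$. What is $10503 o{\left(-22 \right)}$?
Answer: $1260360$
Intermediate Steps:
$o{\left(a \right)} = -12 - 6 a$ ($o{\left(a \right)} = \left(0 + 6\right) \left(-2 - a\right) = 6 \left(-2 - a\right) = -12 - 6 a$)
$10503 o{\left(-22 \right)} = 10503 \left(-12 - -132\right) = 10503 \left(-12 + 132\right) = 10503 \cdot 120 = 1260360$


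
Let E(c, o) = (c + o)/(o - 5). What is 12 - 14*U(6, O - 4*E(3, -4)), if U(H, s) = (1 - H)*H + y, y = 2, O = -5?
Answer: 404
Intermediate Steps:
E(c, o) = (c + o)/(-5 + o)
U(H, s) = 2 + H*(1 - H) (U(H, s) = (1 - H)*H + 2 = H*(1 - H) + 2 = 2 + H*(1 - H))
12 - 14*U(6, O - 4*E(3, -4)) = 12 - 14*(2 + 6 - 1*6**2) = 12 - 14*(2 + 6 - 1*36) = 12 - 14*(2 + 6 - 36) = 12 - 14*(-28) = 12 + 392 = 404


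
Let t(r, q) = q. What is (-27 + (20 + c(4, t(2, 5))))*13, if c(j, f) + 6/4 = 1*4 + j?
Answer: -13/2 ≈ -6.5000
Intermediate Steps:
c(j, f) = 5/2 + j (c(j, f) = -3/2 + (1*4 + j) = -3/2 + (4 + j) = 5/2 + j)
(-27 + (20 + c(4, t(2, 5))))*13 = (-27 + (20 + (5/2 + 4)))*13 = (-27 + (20 + 13/2))*13 = (-27 + 53/2)*13 = -½*13 = -13/2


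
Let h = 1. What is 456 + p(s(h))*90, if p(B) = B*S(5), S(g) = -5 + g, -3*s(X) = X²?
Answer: 456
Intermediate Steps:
s(X) = -X²/3
p(B) = 0 (p(B) = B*(-5 + 5) = B*0 = 0)
456 + p(s(h))*90 = 456 + 0*90 = 456 + 0 = 456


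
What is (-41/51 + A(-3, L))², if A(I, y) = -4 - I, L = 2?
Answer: 8464/2601 ≈ 3.2541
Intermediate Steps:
(-41/51 + A(-3, L))² = (-41/51 + (-4 - 1*(-3)))² = (-41*1/51 + (-4 + 3))² = (-41/51 - 1)² = (-92/51)² = 8464/2601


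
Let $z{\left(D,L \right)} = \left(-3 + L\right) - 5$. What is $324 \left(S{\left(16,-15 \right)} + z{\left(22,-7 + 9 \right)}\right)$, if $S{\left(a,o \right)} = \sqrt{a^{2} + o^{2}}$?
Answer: $-1944 + 324 \sqrt{481} \approx 5161.9$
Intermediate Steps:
$z{\left(D,L \right)} = -8 + L$
$324 \left(S{\left(16,-15 \right)} + z{\left(22,-7 + 9 \right)}\right) = 324 \left(\sqrt{16^{2} + \left(-15\right)^{2}} + \left(-8 + \left(-7 + 9\right)\right)\right) = 324 \left(\sqrt{256 + 225} + \left(-8 + 2\right)\right) = 324 \left(\sqrt{481} - 6\right) = 324 \left(-6 + \sqrt{481}\right) = -1944 + 324 \sqrt{481}$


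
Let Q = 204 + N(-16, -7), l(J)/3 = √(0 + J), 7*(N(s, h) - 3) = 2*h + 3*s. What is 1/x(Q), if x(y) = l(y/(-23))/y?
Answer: -I*√223307/21 ≈ -22.503*I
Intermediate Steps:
N(s, h) = 3 + 2*h/7 + 3*s/7 (N(s, h) = 3 + (2*h + 3*s)/7 = 3 + (2*h/7 + 3*s/7) = 3 + 2*h/7 + 3*s/7)
l(J) = 3*√J (l(J) = 3*√(0 + J) = 3*√J)
Q = 1387/7 (Q = 204 + (3 + (2/7)*(-7) + (3/7)*(-16)) = 204 + (3 - 2 - 48/7) = 204 - 41/7 = 1387/7 ≈ 198.14)
x(y) = 3*√23*√(-y)/(23*y) (x(y) = (3*√(y/(-23)))/y = (3*√(y*(-1/23)))/y = (3*√(-y/23))/y = (3*(√23*√(-y)/23))/y = (3*√23*√(-y)/23)/y = 3*√23*√(-y)/(23*y))
1/x(Q) = 1/(-3*√23/(23*√(-1*1387/7))) = 1/(-3*√23/(23*√(-1387/7))) = 1/(-3*√23*(-I*√9709/1387)/23) = 1/(3*I*√223307/31901) = -I*√223307/21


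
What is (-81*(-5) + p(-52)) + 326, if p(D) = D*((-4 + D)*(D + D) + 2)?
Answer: -302221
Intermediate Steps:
p(D) = D*(2 + 2*D*(-4 + D)) (p(D) = D*((-4 + D)*(2*D) + 2) = D*(2*D*(-4 + D) + 2) = D*(2 + 2*D*(-4 + D)))
(-81*(-5) + p(-52)) + 326 = (-81*(-5) + 2*(-52)*(1 + (-52)² - 4*(-52))) + 326 = (405 + 2*(-52)*(1 + 2704 + 208)) + 326 = (405 + 2*(-52)*2913) + 326 = (405 - 302952) + 326 = -302547 + 326 = -302221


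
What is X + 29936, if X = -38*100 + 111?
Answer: 26247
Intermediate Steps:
X = -3689 (X = -3800 + 111 = -3689)
X + 29936 = -3689 + 29936 = 26247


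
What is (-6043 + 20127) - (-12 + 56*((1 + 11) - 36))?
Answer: 15440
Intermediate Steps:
(-6043 + 20127) - (-12 + 56*((1 + 11) - 36)) = 14084 - (-12 + 56*(12 - 36)) = 14084 - (-12 + 56*(-24)) = 14084 - (-12 - 1344) = 14084 - 1*(-1356) = 14084 + 1356 = 15440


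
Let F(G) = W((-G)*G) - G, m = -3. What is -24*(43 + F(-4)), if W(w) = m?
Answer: -1056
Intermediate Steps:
W(w) = -3
F(G) = -3 - G
-24*(43 + F(-4)) = -24*(43 + (-3 - 1*(-4))) = -24*(43 + (-3 + 4)) = -24*(43 + 1) = -24*44 = -1056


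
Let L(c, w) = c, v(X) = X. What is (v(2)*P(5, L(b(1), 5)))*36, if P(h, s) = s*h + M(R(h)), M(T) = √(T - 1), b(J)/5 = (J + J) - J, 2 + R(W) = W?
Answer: 1800 + 72*√2 ≈ 1901.8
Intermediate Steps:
R(W) = -2 + W
b(J) = 5*J (b(J) = 5*((J + J) - J) = 5*(2*J - J) = 5*J)
M(T) = √(-1 + T)
P(h, s) = √(-3 + h) + h*s (P(h, s) = s*h + √(-1 + (-2 + h)) = h*s + √(-3 + h) = √(-3 + h) + h*s)
(v(2)*P(5, L(b(1), 5)))*36 = (2*(√(-3 + 5) + 5*(5*1)))*36 = (2*(√2 + 5*5))*36 = (2*(√2 + 25))*36 = (2*(25 + √2))*36 = (50 + 2*√2)*36 = 1800 + 72*√2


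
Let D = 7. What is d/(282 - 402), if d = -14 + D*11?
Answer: -21/40 ≈ -0.52500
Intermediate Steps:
d = 63 (d = -14 + 7*11 = -14 + 77 = 63)
d/(282 - 402) = 63/(282 - 402) = 63/(-120) = 63*(-1/120) = -21/40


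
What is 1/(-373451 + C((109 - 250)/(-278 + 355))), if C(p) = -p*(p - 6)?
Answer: -5929/2214276002 ≈ -2.6776e-6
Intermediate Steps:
C(p) = -p*(-6 + p)
1/(-373451 + C((109 - 250)/(-278 + 355))) = 1/(-373451 + ((109 - 250)/(-278 + 355))*(6 - (109 - 250)/(-278 + 355))) = 1/(-373451 + (-141/77)*(6 - (-141)/77)) = 1/(-373451 + (-141*1/77)*(6 - (-141)/77)) = 1/(-373451 - 141*(6 - 1*(-141/77))/77) = 1/(-373451 - 141*(6 + 141/77)/77) = 1/(-373451 - 141/77*603/77) = 1/(-373451 - 85023/5929) = 1/(-2214276002/5929) = -5929/2214276002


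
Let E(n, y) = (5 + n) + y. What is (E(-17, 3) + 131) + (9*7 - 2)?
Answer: 183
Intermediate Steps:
E(n, y) = 5 + n + y
(E(-17, 3) + 131) + (9*7 - 2) = ((5 - 17 + 3) + 131) + (9*7 - 2) = (-9 + 131) + (63 - 2) = 122 + 61 = 183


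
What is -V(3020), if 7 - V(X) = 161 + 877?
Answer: 1031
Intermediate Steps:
V(X) = -1031 (V(X) = 7 - (161 + 877) = 7 - 1*1038 = 7 - 1038 = -1031)
-V(3020) = -1*(-1031) = 1031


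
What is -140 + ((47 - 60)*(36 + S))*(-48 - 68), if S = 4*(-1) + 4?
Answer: 54148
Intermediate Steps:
S = 0 (S = -4 + 4 = 0)
-140 + ((47 - 60)*(36 + S))*(-48 - 68) = -140 + ((47 - 60)*(36 + 0))*(-48 - 68) = -140 - 13*36*(-116) = -140 - 468*(-116) = -140 + 54288 = 54148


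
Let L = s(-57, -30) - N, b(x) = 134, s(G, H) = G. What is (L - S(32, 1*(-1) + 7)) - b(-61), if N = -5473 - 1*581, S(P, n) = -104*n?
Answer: 6487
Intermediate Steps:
N = -6054 (N = -5473 - 581 = -6054)
L = 5997 (L = -57 - 1*(-6054) = -57 + 6054 = 5997)
(L - S(32, 1*(-1) + 7)) - b(-61) = (5997 - (-104)*(1*(-1) + 7)) - 1*134 = (5997 - (-104)*(-1 + 7)) - 134 = (5997 - (-104)*6) - 134 = (5997 - 1*(-624)) - 134 = (5997 + 624) - 134 = 6621 - 134 = 6487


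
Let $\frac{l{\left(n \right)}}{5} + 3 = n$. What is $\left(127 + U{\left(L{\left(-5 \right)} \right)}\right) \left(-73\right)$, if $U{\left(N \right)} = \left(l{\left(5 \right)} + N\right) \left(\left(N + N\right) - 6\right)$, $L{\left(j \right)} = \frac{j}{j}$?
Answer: $-6059$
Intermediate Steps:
$l{\left(n \right)} = -15 + 5 n$
$L{\left(j \right)} = 1$
$U{\left(N \right)} = \left(-6 + 2 N\right) \left(10 + N\right)$ ($U{\left(N \right)} = \left(\left(-15 + 5 \cdot 5\right) + N\right) \left(\left(N + N\right) - 6\right) = \left(\left(-15 + 25\right) + N\right) \left(2 N - 6\right) = \left(10 + N\right) \left(-6 + 2 N\right) = \left(-6 + 2 N\right) \left(10 + N\right)$)
$\left(127 + U{\left(L{\left(-5 \right)} \right)}\right) \left(-73\right) = \left(127 + \left(-60 + 2 \cdot 1^{2} + 14 \cdot 1\right)\right) \left(-73\right) = \left(127 + \left(-60 + 2 \cdot 1 + 14\right)\right) \left(-73\right) = \left(127 + \left(-60 + 2 + 14\right)\right) \left(-73\right) = \left(127 - 44\right) \left(-73\right) = 83 \left(-73\right) = -6059$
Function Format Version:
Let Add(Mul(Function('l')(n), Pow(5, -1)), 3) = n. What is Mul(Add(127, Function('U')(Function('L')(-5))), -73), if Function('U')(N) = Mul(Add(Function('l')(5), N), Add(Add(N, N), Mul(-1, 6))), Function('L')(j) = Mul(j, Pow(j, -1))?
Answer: -6059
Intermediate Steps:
Function('l')(n) = Add(-15, Mul(5, n))
Function('L')(j) = 1
Function('U')(N) = Mul(Add(-6, Mul(2, N)), Add(10, N)) (Function('U')(N) = Mul(Add(Add(-15, Mul(5, 5)), N), Add(Add(N, N), Mul(-1, 6))) = Mul(Add(Add(-15, 25), N), Add(Mul(2, N), -6)) = Mul(Add(10, N), Add(-6, Mul(2, N))) = Mul(Add(-6, Mul(2, N)), Add(10, N)))
Mul(Add(127, Function('U')(Function('L')(-5))), -73) = Mul(Add(127, Add(-60, Mul(2, Pow(1, 2)), Mul(14, 1))), -73) = Mul(Add(127, Add(-60, Mul(2, 1), 14)), -73) = Mul(Add(127, Add(-60, 2, 14)), -73) = Mul(Add(127, -44), -73) = Mul(83, -73) = -6059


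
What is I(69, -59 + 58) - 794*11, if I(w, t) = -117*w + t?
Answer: -16808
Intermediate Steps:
I(w, t) = t - 117*w
I(69, -59 + 58) - 794*11 = ((-59 + 58) - 117*69) - 794*11 = (-1 - 8073) - 8734 = -8074 - 8734 = -16808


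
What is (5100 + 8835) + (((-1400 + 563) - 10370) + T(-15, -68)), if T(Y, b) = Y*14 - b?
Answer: 2586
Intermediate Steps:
T(Y, b) = -b + 14*Y (T(Y, b) = 14*Y - b = -b + 14*Y)
(5100 + 8835) + (((-1400 + 563) - 10370) + T(-15, -68)) = (5100 + 8835) + (((-1400 + 563) - 10370) + (-1*(-68) + 14*(-15))) = 13935 + ((-837 - 10370) + (68 - 210)) = 13935 + (-11207 - 142) = 13935 - 11349 = 2586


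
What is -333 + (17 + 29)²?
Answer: 1783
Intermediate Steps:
-333 + (17 + 29)² = -333 + 46² = -333 + 2116 = 1783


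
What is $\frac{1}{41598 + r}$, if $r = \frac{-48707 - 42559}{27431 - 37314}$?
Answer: $\frac{9883}{411204300} \approx 2.4034 \cdot 10^{-5}$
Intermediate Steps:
$r = \frac{91266}{9883}$ ($r = - \frac{91266}{-9883} = \left(-91266\right) \left(- \frac{1}{9883}\right) = \frac{91266}{9883} \approx 9.2346$)
$\frac{1}{41598 + r} = \frac{1}{41598 + \frac{91266}{9883}} = \frac{1}{\frac{411204300}{9883}} = \frac{9883}{411204300}$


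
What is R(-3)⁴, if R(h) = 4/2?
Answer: 16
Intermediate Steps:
R(h) = 2 (R(h) = 4*(½) = 2)
R(-3)⁴ = 2⁴ = 16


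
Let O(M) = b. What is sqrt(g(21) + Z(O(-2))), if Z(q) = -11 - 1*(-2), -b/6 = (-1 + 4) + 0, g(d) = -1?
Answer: I*sqrt(10) ≈ 3.1623*I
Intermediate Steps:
b = -18 (b = -6*((-1 + 4) + 0) = -6*(3 + 0) = -6*3 = -18)
O(M) = -18
Z(q) = -9 (Z(q) = -11 + 2 = -9)
sqrt(g(21) + Z(O(-2))) = sqrt(-1 - 9) = sqrt(-10) = I*sqrt(10)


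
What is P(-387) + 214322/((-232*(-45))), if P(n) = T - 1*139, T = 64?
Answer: -284339/5220 ≈ -54.471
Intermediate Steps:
P(n) = -75 (P(n) = 64 - 1*139 = 64 - 139 = -75)
P(-387) + 214322/((-232*(-45))) = -75 + 214322/((-232*(-45))) = -75 + 214322/10440 = -75 + 214322*(1/10440) = -75 + 107161/5220 = -284339/5220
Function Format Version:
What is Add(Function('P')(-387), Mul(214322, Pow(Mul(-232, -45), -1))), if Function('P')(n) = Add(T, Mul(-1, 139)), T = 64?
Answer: Rational(-284339, 5220) ≈ -54.471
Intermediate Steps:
Function('P')(n) = -75 (Function('P')(n) = Add(64, Mul(-1, 139)) = Add(64, -139) = -75)
Add(Function('P')(-387), Mul(214322, Pow(Mul(-232, -45), -1))) = Add(-75, Mul(214322, Pow(Mul(-232, -45), -1))) = Add(-75, Mul(214322, Pow(10440, -1))) = Add(-75, Mul(214322, Rational(1, 10440))) = Add(-75, Rational(107161, 5220)) = Rational(-284339, 5220)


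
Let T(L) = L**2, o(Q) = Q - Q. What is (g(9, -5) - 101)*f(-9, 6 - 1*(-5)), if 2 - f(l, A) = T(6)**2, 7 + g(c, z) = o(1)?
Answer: 139752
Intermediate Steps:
o(Q) = 0
g(c, z) = -7 (g(c, z) = -7 + 0 = -7)
f(l, A) = -1294 (f(l, A) = 2 - (6**2)**2 = 2 - 1*36**2 = 2 - 1*1296 = 2 - 1296 = -1294)
(g(9, -5) - 101)*f(-9, 6 - 1*(-5)) = (-7 - 101)*(-1294) = -108*(-1294) = 139752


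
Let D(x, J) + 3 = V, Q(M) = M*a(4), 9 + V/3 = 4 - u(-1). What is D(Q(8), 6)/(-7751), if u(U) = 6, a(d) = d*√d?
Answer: 36/7751 ≈ 0.0046446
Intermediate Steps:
a(d) = d^(3/2)
V = -33 (V = -27 + 3*(4 - 1*6) = -27 + 3*(4 - 6) = -27 + 3*(-2) = -27 - 6 = -33)
Q(M) = 8*M (Q(M) = M*4^(3/2) = M*8 = 8*M)
D(x, J) = -36 (D(x, J) = -3 - 33 = -36)
D(Q(8), 6)/(-7751) = -36/(-7751) = -36*(-1/7751) = 36/7751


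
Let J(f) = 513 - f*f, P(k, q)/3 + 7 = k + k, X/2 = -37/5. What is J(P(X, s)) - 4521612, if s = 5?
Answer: -113328876/25 ≈ -4.5332e+6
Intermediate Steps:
X = -74/5 (X = 2*(-37/5) = -74/5 ≈ -14.800)
P(k, q) = -21 + 6*k (P(k, q) = -21 + 3*(k + k) = -21 + 3*(2*k) = -21 + 6*k)
J(f) = 513 - f²
J(P(X, s)) - 4521612 = (513 - (-21 + 6*(-74/5))²) - 4521612 = (513 - (-21 - 444/5)²) - 4521612 = (513 - (-549/5)²) - 4521612 = (513 - 1*301401/25) - 4521612 = (513 - 301401/25) - 4521612 = -288576/25 - 4521612 = -113328876/25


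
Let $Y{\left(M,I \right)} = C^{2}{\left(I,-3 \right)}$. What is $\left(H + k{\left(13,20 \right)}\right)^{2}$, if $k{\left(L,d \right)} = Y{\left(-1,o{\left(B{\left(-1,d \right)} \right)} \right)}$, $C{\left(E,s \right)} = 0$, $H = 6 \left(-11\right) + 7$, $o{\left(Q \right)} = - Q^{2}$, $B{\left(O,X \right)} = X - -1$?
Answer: $3481$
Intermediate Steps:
$B{\left(O,X \right)} = 1 + X$ ($B{\left(O,X \right)} = X + 1 = 1 + X$)
$H = -59$ ($H = -66 + 7 = -59$)
$Y{\left(M,I \right)} = 0$ ($Y{\left(M,I \right)} = 0^{2} = 0$)
$k{\left(L,d \right)} = 0$
$\left(H + k{\left(13,20 \right)}\right)^{2} = \left(-59 + 0\right)^{2} = \left(-59\right)^{2} = 3481$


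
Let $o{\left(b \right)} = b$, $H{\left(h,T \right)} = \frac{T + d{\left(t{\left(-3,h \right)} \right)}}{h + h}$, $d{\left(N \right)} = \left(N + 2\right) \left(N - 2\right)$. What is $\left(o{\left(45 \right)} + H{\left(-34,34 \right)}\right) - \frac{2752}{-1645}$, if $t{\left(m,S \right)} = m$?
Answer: $\frac{5156681}{111860} \approx 46.099$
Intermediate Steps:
$d{\left(N \right)} = \left(-2 + N\right) \left(2 + N\right)$ ($d{\left(N \right)} = \left(2 + N\right) \left(-2 + N\right) = \left(-2 + N\right) \left(2 + N\right)$)
$H{\left(h,T \right)} = \frac{5 + T}{2 h}$ ($H{\left(h,T \right)} = \frac{T - \left(4 - \left(-3\right)^{2}\right)}{h + h} = \frac{T + \left(-4 + 9\right)}{2 h} = \left(T + 5\right) \frac{1}{2 h} = \left(5 + T\right) \frac{1}{2 h} = \frac{5 + T}{2 h}$)
$\left(o{\left(45 \right)} + H{\left(-34,34 \right)}\right) - \frac{2752}{-1645} = \left(45 + \frac{5 + 34}{2 \left(-34\right)}\right) - \frac{2752}{-1645} = \left(45 + \frac{1}{2} \left(- \frac{1}{34}\right) 39\right) - - \frac{2752}{1645} = \left(45 - \frac{39}{68}\right) + \frac{2752}{1645} = \frac{3021}{68} + \frac{2752}{1645} = \frac{5156681}{111860}$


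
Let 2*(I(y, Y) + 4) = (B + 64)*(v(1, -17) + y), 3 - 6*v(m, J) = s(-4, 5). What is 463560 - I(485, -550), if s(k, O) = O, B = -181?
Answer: 491917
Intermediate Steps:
v(m, J) = -1/3 (v(m, J) = 1/2 - 1/6*5 = 1/2 - 5/6 = -1/3)
I(y, Y) = 31/2 - 117*y/2 (I(y, Y) = -4 + ((-181 + 64)*(-1/3 + y))/2 = -4 + (-117*(-1/3 + y))/2 = -4 + (39 - 117*y)/2 = -4 + (39/2 - 117*y/2) = 31/2 - 117*y/2)
463560 - I(485, -550) = 463560 - (31/2 - 117/2*485) = 463560 - (31/2 - 56745/2) = 463560 - 1*(-28357) = 463560 + 28357 = 491917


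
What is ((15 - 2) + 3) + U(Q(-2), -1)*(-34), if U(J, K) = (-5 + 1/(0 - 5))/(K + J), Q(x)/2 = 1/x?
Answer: -362/5 ≈ -72.400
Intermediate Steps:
Q(x) = 2/x (Q(x) = 2*(1/x) = 2/x)
U(J, K) = -26/(5*(J + K)) (U(J, K) = (-5 + 1/(-5))/(J + K) = (-5 - ⅕)/(J + K) = -26/(5*(J + K)))
((15 - 2) + 3) + U(Q(-2), -1)*(-34) = ((15 - 2) + 3) - 26/(5*(2/(-2)) + 5*(-1))*(-34) = (13 + 3) - 26/(5*(2*(-½)) - 5)*(-34) = 16 - 26/(5*(-1) - 5)*(-34) = 16 - 26/(-5 - 5)*(-34) = 16 - 26/(-10)*(-34) = 16 - 26*(-⅒)*(-34) = 16 + (13/5)*(-34) = 16 - 442/5 = -362/5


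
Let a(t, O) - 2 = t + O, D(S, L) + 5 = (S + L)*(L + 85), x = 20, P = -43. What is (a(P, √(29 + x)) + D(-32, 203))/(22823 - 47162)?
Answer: -16403/8113 ≈ -2.0218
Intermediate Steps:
D(S, L) = -5 + (85 + L)*(L + S) (D(S, L) = -5 + (S + L)*(L + 85) = -5 + (L + S)*(85 + L) = -5 + (85 + L)*(L + S))
a(t, O) = 2 + O + t (a(t, O) = 2 + (t + O) = 2 + (O + t) = 2 + O + t)
(a(P, √(29 + x)) + D(-32, 203))/(22823 - 47162) = ((2 + √(29 + 20) - 43) + (-5 + 203² + 85*203 + 85*(-32) + 203*(-32)))/(22823 - 47162) = ((2 + √49 - 43) + (-5 + 41209 + 17255 - 2720 - 6496))/(-24339) = ((2 + 7 - 43) + 49243)*(-1/24339) = (-34 + 49243)*(-1/24339) = 49209*(-1/24339) = -16403/8113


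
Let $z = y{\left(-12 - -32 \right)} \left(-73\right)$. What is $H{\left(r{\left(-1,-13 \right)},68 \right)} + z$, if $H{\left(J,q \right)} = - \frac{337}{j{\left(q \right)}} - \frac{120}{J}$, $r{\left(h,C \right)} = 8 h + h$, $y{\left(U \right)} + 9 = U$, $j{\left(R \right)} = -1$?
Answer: $- \frac{1358}{3} \approx -452.67$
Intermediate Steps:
$y{\left(U \right)} = -9 + U$
$r{\left(h,C \right)} = 9 h$
$H{\left(J,q \right)} = 337 - \frac{120}{J}$ ($H{\left(J,q \right)} = - \frac{337}{-1} - \frac{120}{J} = \left(-337\right) \left(-1\right) - \frac{120}{J} = 337 - \frac{120}{J}$)
$z = -803$ ($z = \left(-9 - -20\right) \left(-73\right) = \left(-9 + \left(-12 + 32\right)\right) \left(-73\right) = \left(-9 + 20\right) \left(-73\right) = 11 \left(-73\right) = -803$)
$H{\left(r{\left(-1,-13 \right)},68 \right)} + z = \left(337 - \frac{120}{9 \left(-1\right)}\right) - 803 = \left(337 - \frac{120}{-9}\right) - 803 = \left(337 - - \frac{40}{3}\right) - 803 = \left(337 + \frac{40}{3}\right) - 803 = \frac{1051}{3} - 803 = - \frac{1358}{3}$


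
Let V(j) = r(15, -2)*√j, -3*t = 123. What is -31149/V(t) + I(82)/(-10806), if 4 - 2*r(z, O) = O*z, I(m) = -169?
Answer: 169/10806 + 31149*I*√41/697 ≈ 0.015639 + 286.16*I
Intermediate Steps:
t = -41 (t = -⅓*123 = -41)
r(z, O) = 2 - O*z/2
V(j) = 17*√j (V(j) = (2 - ½*(-2)*15)*√j = (2 + 15)*√j = 17*√j)
-31149/V(t) + I(82)/(-10806) = -31149*(-I*√41/697) - 169/(-10806) = -31149*(-I*√41/697) - 169*(-1/10806) = -31149*(-I*√41/697) + 169/10806 = -(-31149)*I*√41/697 + 169/10806 = 31149*I*√41/697 + 169/10806 = 169/10806 + 31149*I*√41/697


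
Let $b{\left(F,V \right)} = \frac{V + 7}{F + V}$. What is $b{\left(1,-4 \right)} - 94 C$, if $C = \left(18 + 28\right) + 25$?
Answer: $-6675$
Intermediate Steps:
$C = 71$ ($C = 46 + 25 = 71$)
$b{\left(F,V \right)} = \frac{7 + V}{F + V}$
$b{\left(1,-4 \right)} - 94 C = \frac{7 - 4}{1 - 4} - 6674 = \frac{1}{-3} \cdot 3 - 6674 = \left(- \frac{1}{3}\right) 3 - 6674 = -1 - 6674 = -6675$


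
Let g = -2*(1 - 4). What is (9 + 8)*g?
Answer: 102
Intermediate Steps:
g = 6 (g = -2*(-3) = 6)
(9 + 8)*g = (9 + 8)*6 = 17*6 = 102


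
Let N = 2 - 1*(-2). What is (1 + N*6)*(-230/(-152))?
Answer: 2875/76 ≈ 37.829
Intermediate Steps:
N = 4 (N = 2 + 2 = 4)
(1 + N*6)*(-230/(-152)) = (1 + 4*6)*(-230/(-152)) = (1 + 24)*(-230*(-1/152)) = 25*(115/76) = 2875/76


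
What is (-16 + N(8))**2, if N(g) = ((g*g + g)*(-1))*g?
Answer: 350464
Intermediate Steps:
N(g) = g*(-g - g**2) (N(g) = ((g**2 + g)*(-1))*g = ((g + g**2)*(-1))*g = (-g - g**2)*g = g*(-g - g**2))
(-16 + N(8))**2 = (-16 + 8**2*(-1 - 1*8))**2 = (-16 + 64*(-1 - 8))**2 = (-16 + 64*(-9))**2 = (-16 - 576)**2 = (-592)**2 = 350464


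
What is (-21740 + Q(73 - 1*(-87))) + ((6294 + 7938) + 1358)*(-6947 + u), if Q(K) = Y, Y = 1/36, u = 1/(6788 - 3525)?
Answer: -12724775745457/117468 ≈ -1.0833e+8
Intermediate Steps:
u = 1/3263 ≈ 0.00030647
Y = 1/36 ≈ 0.027778
Q(K) = 1/36
(-21740 + Q(73 - 1*(-87))) + ((6294 + 7938) + 1358)*(-6947 + u) = (-21740 + 1/36) + ((6294 + 7938) + 1358)*(-6947 + 1/3263) = -782639/36 + (14232 + 1358)*(-22668060/3263) = -782639/36 + 15590*(-22668060/3263) = -782639/36 - 353395055400/3263 = -12724775745457/117468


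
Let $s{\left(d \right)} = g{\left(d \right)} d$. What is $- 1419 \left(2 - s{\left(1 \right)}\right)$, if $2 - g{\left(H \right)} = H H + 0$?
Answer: $-1419$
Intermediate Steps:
$g{\left(H \right)} = 2 - H^{2}$ ($g{\left(H \right)} = 2 - \left(H H + 0\right) = 2 - \left(H^{2} + 0\right) = 2 - H^{2}$)
$s{\left(d \right)} = d \left(2 - d^{2}\right)$ ($s{\left(d \right)} = \left(2 - d^{2}\right) d = d \left(2 - d^{2}\right)$)
$- 1419 \left(2 - s{\left(1 \right)}\right) = - 1419 \left(2 - 1 \left(2 - 1^{2}\right)\right) = - 1419 \left(2 - 1 \left(2 - 1\right)\right) = - 1419 \left(2 - 1 \cdot 1\right) = - 1419 \left(2 - 1\right) = \left(-1419\right) 1 = -1419$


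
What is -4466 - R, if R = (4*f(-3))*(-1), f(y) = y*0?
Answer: -4466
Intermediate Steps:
f(y) = 0
R = 0 (R = (4*0)*(-1) = 0*(-1) = 0)
-4466 - R = -4466 - 1*0 = -4466 + 0 = -4466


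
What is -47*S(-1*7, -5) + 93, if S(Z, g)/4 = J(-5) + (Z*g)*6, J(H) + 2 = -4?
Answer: -38259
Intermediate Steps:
J(H) = -6 (J(H) = -2 - 4 = -6)
S(Z, g) = -24 + 24*Z*g (S(Z, g) = 4*(-6 + (Z*g)*6) = 4*(-6 + 6*Z*g) = -24 + 24*Z*g)
-47*S(-1*7, -5) + 93 = -47*(-24 + 24*(-1*7)*(-5)) + 93 = -47*(-24 + 24*(-7)*(-5)) + 93 = -47*(-24 + 840) + 93 = -47*816 + 93 = -38352 + 93 = -38259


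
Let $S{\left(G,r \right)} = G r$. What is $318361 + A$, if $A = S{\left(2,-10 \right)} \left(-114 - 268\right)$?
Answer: $326001$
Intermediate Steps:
$A = 7640$ ($A = 2 \left(-10\right) \left(-114 - 268\right) = \left(-20\right) \left(-382\right) = 7640$)
$318361 + A = 318361 + 7640 = 326001$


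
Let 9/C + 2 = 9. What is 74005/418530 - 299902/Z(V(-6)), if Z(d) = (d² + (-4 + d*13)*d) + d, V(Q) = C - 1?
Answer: -87862574041/83706 ≈ -1.0497e+6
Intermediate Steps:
C = 9/7 (C = 9/(-2 + 9) = 9/7 ≈ 1.2857)
V(Q) = 2/7 (V(Q) = 9/7 - 1 = 2/7)
Z(d) = d + d² + d*(-4 + 13*d) (Z(d) = (d² + (-4 + 13*d)*d) + d = (d² + d*(-4 + 13*d)) + d = d + d² + d*(-4 + 13*d))
74005/418530 - 299902/Z(V(-6)) = 74005/418530 - 299902*7/(2*(-3 + 14*(2/7))) = 74005*(1/418530) - 299902*7/(2*(-3 + 4)) = 14801/83706 - 299902/((2/7)*1) = 14801/83706 - 299902/2/7 = 14801/83706 - 299902*7/2 = 14801/83706 - 1049657 = -87862574041/83706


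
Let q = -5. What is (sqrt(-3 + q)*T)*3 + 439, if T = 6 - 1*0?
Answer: 439 + 36*I*sqrt(2) ≈ 439.0 + 50.912*I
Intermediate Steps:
T = 6 (T = 6 + 0 = 6)
(sqrt(-3 + q)*T)*3 + 439 = (sqrt(-3 - 5)*6)*3 + 439 = (sqrt(-8)*6)*3 + 439 = ((2*I*sqrt(2))*6)*3 + 439 = (12*I*sqrt(2))*3 + 439 = 36*I*sqrt(2) + 439 = 439 + 36*I*sqrt(2)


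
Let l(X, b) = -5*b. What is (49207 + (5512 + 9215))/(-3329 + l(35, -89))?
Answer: -31967/1442 ≈ -22.169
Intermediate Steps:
(49207 + (5512 + 9215))/(-3329 + l(35, -89)) = (49207 + (5512 + 9215))/(-3329 - 5*(-89)) = (49207 + 14727)/(-3329 + 445) = 63934/(-2884) = 63934*(-1/2884) = -31967/1442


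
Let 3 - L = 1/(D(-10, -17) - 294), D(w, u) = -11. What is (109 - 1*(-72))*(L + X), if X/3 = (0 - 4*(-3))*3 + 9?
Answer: 7618471/305 ≈ 24979.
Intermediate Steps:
X = 135 (X = 3*((0 - 4*(-3))*3 + 9) = 3*((0 + 12)*3 + 9) = 3*(12*3 + 9) = 3*(36 + 9) = 3*45 = 135)
L = 916/305 (L = 3 - 1/(-11 - 294) = 3 - 1/(-305) = 3 - 1*(-1/305) = 3 + 1/305 = 916/305 ≈ 3.0033)
(109 - 1*(-72))*(L + X) = (109 - 1*(-72))*(916/305 + 135) = (109 + 72)*(42091/305) = 181*(42091/305) = 7618471/305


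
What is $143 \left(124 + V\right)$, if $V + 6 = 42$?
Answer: $22880$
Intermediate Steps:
$V = 36$ ($V = -6 + 42 = 36$)
$143 \left(124 + V\right) = 143 \left(124 + 36\right) = 143 \cdot 160 = 22880$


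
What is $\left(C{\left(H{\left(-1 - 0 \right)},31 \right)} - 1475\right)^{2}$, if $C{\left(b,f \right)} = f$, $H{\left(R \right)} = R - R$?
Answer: $2085136$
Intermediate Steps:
$H{\left(R \right)} = 0$
$\left(C{\left(H{\left(-1 - 0 \right)},31 \right)} - 1475\right)^{2} = \left(31 - 1475\right)^{2} = \left(-1444\right)^{2} = 2085136$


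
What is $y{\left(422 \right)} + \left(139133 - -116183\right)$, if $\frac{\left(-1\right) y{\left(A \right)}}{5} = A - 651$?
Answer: $256461$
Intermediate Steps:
$y{\left(A \right)} = 3255 - 5 A$ ($y{\left(A \right)} = - 5 \left(A - 651\right) = - 5 \left(-651 + A\right) = 3255 - 5 A$)
$y{\left(422 \right)} + \left(139133 - -116183\right) = \left(3255 - 2110\right) + \left(139133 - -116183\right) = \left(3255 - 2110\right) + \left(139133 + 116183\right) = 1145 + 255316 = 256461$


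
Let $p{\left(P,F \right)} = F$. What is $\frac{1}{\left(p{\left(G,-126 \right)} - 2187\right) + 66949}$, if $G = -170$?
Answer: $\frac{1}{64636} \approx 1.5471 \cdot 10^{-5}$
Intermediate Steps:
$\frac{1}{\left(p{\left(G,-126 \right)} - 2187\right) + 66949} = \frac{1}{\left(-126 - 2187\right) + 66949} = \frac{1}{-2313 + 66949} = \frac{1}{64636}$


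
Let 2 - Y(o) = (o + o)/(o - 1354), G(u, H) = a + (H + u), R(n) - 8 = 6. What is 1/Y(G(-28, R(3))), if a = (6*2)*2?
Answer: 336/677 ≈ 0.49631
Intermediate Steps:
R(n) = 14 (R(n) = 8 + 6 = 14)
a = 24 (a = 12*2 = 24)
G(u, H) = 24 + H + u (G(u, H) = 24 + (H + u) = 24 + H + u)
Y(o) = 2 - 2*o/(-1354 + o) (Y(o) = 2 - (o + o)/(o - 1354) = 2 - 2*o/(-1354 + o))
1/Y(G(-28, R(3))) = 1/(-2708/(-1354 + (24 + 14 - 28))) = 1/(-2708/(-1354 + 10)) = 1/(-2708/(-1344)) = 1/(-2708*(-1/1344)) = 1/(677/336) = 336/677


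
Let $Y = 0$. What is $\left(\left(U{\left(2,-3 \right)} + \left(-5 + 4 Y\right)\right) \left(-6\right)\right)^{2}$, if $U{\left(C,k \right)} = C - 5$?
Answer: $2304$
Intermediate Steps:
$U{\left(C,k \right)} = -5 + C$
$\left(\left(U{\left(2,-3 \right)} + \left(-5 + 4 Y\right)\right) \left(-6\right)\right)^{2} = \left(\left(\left(-5 + 2\right) + \left(-5 + 4 \cdot 0\right)\right) \left(-6\right)\right)^{2} = \left(\left(-3 + \left(-5 + 0\right)\right) \left(-6\right)\right)^{2} = \left(\left(-3 - 5\right) \left(-6\right)\right)^{2} = \left(\left(-8\right) \left(-6\right)\right)^{2} = 48^{2} = 2304$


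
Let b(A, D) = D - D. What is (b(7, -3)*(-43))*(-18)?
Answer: 0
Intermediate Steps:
b(A, D) = 0
(b(7, -3)*(-43))*(-18) = (0*(-43))*(-18) = 0*(-18) = 0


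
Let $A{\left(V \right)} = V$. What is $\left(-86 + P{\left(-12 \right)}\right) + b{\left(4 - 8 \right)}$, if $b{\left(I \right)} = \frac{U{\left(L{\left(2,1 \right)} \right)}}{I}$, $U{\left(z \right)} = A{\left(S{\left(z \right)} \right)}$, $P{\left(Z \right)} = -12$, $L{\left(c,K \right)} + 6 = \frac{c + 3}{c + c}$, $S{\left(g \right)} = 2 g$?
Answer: $- \frac{765}{8} \approx -95.625$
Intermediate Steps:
$L{\left(c,K \right)} = -6 + \frac{3 + c}{2 c}$ ($L{\left(c,K \right)} = -6 + \frac{c + 3}{c + c} = -6 + \frac{3 + c}{2 c}$)
$U{\left(z \right)} = 2 z$
$b{\left(I \right)} = - \frac{19}{2 I}$ ($b{\left(I \right)} = \frac{2 \frac{3 - 22}{2 \cdot 2}}{I} = \frac{2 \cdot \frac{1}{2} \cdot \frac{1}{2} \left(3 - 22\right)}{I} = \frac{2 \cdot \frac{1}{2} \cdot \frac{1}{2} \left(-19\right)}{I} = \frac{2 \left(- \frac{19}{4}\right)}{I} = - \frac{19}{2 I}$)
$\left(-86 + P{\left(-12 \right)}\right) + b{\left(4 - 8 \right)} = \left(-86 - 12\right) - \frac{19}{2 \left(4 - 8\right)} = -98 - \frac{19}{2 \left(4 - 8\right)} = -98 - \frac{19}{2 \left(-4\right)} = -98 - - \frac{19}{8} = -98 + \frac{19}{8} = - \frac{765}{8}$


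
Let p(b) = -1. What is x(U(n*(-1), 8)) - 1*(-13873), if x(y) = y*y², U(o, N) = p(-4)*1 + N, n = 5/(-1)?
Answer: 14216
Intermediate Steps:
n = -5 (n = 5*(-1) = -5)
U(o, N) = -1 + N (U(o, N) = -1*1 + N = -1 + N)
x(y) = y³
x(U(n*(-1), 8)) - 1*(-13873) = (-1 + 8)³ - 1*(-13873) = 7³ + 13873 = 343 + 13873 = 14216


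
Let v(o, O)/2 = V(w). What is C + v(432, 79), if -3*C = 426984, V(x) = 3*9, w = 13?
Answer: -142274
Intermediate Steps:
V(x) = 27
v(o, O) = 54 (v(o, O) = 2*27 = 54)
C = -142328 (C = -⅓*426984 = -142328)
C + v(432, 79) = -142328 + 54 = -142274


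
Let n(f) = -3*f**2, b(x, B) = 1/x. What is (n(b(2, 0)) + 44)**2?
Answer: 29929/16 ≈ 1870.6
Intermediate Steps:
(n(b(2, 0)) + 44)**2 = (-3*(1/2)**2 + 44)**2 = (-3*1/4 + 44)**2 = (-3/4 + 44)**2 = (173/4)**2 = 29929/16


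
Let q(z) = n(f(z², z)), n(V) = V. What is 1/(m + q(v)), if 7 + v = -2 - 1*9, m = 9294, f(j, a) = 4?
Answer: 1/9298 ≈ 0.00010755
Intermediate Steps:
v = -18 (v = -7 + (-2 - 1*9) = -7 + (-2 - 9) = -7 - 11 = -18)
q(z) = 4
1/(m + q(v)) = 1/(9294 + 4) = 1/9298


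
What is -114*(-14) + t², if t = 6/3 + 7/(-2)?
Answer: 6393/4 ≈ 1598.3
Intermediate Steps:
t = -3/2 (t = 6*(⅓) + 7*(-½) = 2 - 7/2 = -3/2 ≈ -1.5000)
-114*(-14) + t² = -114*(-14) + (-3/2)² = 1596 + 9/4 = 6393/4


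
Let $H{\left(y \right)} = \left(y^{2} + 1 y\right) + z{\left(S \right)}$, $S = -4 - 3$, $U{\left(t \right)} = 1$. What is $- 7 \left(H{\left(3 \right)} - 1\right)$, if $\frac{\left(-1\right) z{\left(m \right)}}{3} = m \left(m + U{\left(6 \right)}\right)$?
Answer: $805$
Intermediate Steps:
$S = -7$
$z{\left(m \right)} = - 3 m \left(1 + m\right)$ ($z{\left(m \right)} = - 3 m \left(m + 1\right) = - 3 m \left(1 + m\right)$)
$H{\left(y \right)} = -126 + y + y^{2}$ ($H{\left(y \right)} = \left(y^{2} + 1 y\right) - - 21 \left(1 - 7\right) = \left(y^{2} + y\right) - \left(-21\right) \left(-6\right) = \left(y + y^{2}\right) - 126 = -126 + y + y^{2}$)
$- 7 \left(H{\left(3 \right)} - 1\right) = - 7 \left(\left(-126 + 3 + 3^{2}\right) - 1\right) = - 7 \left(\left(-126 + 3 + 9\right) - 1\right) = - 7 \left(-114 - 1\right) = \left(-7\right) \left(-115\right) = 805$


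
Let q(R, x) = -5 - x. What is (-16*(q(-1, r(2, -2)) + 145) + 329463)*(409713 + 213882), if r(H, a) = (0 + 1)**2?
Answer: 204064604205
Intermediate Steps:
r(H, a) = 1 (r(H, a) = 1**2 = 1)
(-16*(q(-1, r(2, -2)) + 145) + 329463)*(409713 + 213882) = (-16*((-5 - 1*1) + 145) + 329463)*(409713 + 213882) = (-16*((-5 - 1) + 145) + 329463)*623595 = (-16*(-6 + 145) + 329463)*623595 = (-16*139 + 329463)*623595 = (-2224 + 329463)*623595 = 327239*623595 = 204064604205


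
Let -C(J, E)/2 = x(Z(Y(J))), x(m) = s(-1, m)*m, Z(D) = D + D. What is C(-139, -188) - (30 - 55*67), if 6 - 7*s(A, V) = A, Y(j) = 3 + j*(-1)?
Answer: 3087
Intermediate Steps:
Y(j) = 3 - j
s(A, V) = 6/7 - A/7
Z(D) = 2*D
x(m) = m (x(m) = (6/7 - ⅐*(-1))*m = (6/7 + ⅐)*m = 1*m = m)
C(J, E) = -12 + 4*J (C(J, E) = -4*(3 - J) = -2*(6 - 2*J) = -12 + 4*J)
C(-139, -188) - (30 - 55*67) = (-12 + 4*(-139)) - (30 - 55*67) = (-12 - 556) - (30 - 3685) = -568 - 1*(-3655) = -568 + 3655 = 3087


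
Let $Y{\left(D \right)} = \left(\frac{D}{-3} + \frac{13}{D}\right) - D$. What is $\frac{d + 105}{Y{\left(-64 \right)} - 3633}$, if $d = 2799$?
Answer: $- \frac{557568}{681191} \approx -0.81852$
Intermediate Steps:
$Y{\left(D \right)} = \frac{13}{D} - \frac{4 D}{3}$ ($Y{\left(D \right)} = \left(D \left(- \frac{1}{3}\right) + \frac{13}{D}\right) - D = \left(- \frac{D}{3} + \frac{13}{D}\right) - D = \left(\frac{13}{D} - \frac{D}{3}\right) - D = \frac{13}{D} - \frac{4 D}{3}$)
$\frac{d + 105}{Y{\left(-64 \right)} - 3633} = \frac{2799 + 105}{\left(\frac{13}{-64} - - \frac{256}{3}\right) - 3633} = \frac{2904}{\left(13 \left(- \frac{1}{64}\right) + \frac{256}{3}\right) - 3633} = \frac{2904}{\left(- \frac{13}{64} + \frac{256}{3}\right) - 3633} = \frac{2904}{\frac{16345}{192} - 3633} = \frac{2904}{- \frac{681191}{192}} = 2904 \left(- \frac{192}{681191}\right) = - \frac{557568}{681191}$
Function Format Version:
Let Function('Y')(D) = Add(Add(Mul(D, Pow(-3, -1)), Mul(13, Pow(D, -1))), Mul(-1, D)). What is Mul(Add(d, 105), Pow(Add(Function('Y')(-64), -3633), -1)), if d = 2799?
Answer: Rational(-557568, 681191) ≈ -0.81852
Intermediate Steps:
Function('Y')(D) = Add(Mul(13, Pow(D, -1)), Mul(Rational(-4, 3), D)) (Function('Y')(D) = Add(Add(Mul(D, Rational(-1, 3)), Mul(13, Pow(D, -1))), Mul(-1, D)) = Add(Add(Mul(Rational(-1, 3), D), Mul(13, Pow(D, -1))), Mul(-1, D)) = Add(Add(Mul(13, Pow(D, -1)), Mul(Rational(-1, 3), D)), Mul(-1, D)) = Add(Mul(13, Pow(D, -1)), Mul(Rational(-4, 3), D)))
Mul(Add(d, 105), Pow(Add(Function('Y')(-64), -3633), -1)) = Mul(Add(2799, 105), Pow(Add(Add(Mul(13, Pow(-64, -1)), Mul(Rational(-4, 3), -64)), -3633), -1)) = Mul(2904, Pow(Add(Add(Mul(13, Rational(-1, 64)), Rational(256, 3)), -3633), -1)) = Mul(2904, Pow(Add(Add(Rational(-13, 64), Rational(256, 3)), -3633), -1)) = Mul(2904, Pow(Add(Rational(16345, 192), -3633), -1)) = Mul(2904, Pow(Rational(-681191, 192), -1)) = Mul(2904, Rational(-192, 681191)) = Rational(-557568, 681191)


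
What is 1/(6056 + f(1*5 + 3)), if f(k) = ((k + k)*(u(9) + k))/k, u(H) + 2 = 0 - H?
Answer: 1/6050 ≈ 0.00016529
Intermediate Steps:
u(H) = -2 - H (u(H) = -2 + (0 - H) = -2 - H)
f(k) = -22 + 2*k (f(k) = ((k + k)*((-2 - 1*9) + k))/k = ((2*k)*((-2 - 9) + k))/k = ((2*k)*(-11 + k))/k = (2*k*(-11 + k))/k = -22 + 2*k)
1/(6056 + f(1*5 + 3)) = 1/(6056 + (-22 + 2*(1*5 + 3))) = 1/(6056 + (-22 + 2*(5 + 3))) = 1/(6056 + (-22 + 2*8)) = 1/(6056 + (-22 + 16)) = 1/(6056 - 6) = 1/6050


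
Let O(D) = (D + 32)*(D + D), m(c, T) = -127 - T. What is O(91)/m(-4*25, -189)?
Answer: 11193/31 ≈ 361.06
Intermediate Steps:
O(D) = 2*D*(32 + D) (O(D) = (32 + D)*(2*D) = 2*D*(32 + D))
O(91)/m(-4*25, -189) = (2*91*(32 + 91))/(-127 - 1*(-189)) = (2*91*123)/(-127 + 189) = 22386/62 = 22386*(1/62) = 11193/31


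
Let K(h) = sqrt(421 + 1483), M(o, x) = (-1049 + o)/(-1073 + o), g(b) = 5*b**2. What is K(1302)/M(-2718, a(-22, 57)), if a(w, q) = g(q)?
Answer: 15164*sqrt(119)/3767 ≈ 43.913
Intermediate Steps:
a(w, q) = 5*q**2
M(o, x) = (-1049 + o)/(-1073 + o)
K(h) = 4*sqrt(119) (K(h) = sqrt(1904) = 4*sqrt(119))
K(1302)/M(-2718, a(-22, 57)) = (4*sqrt(119))/(((-1049 - 2718)/(-1073 - 2718))) = (4*sqrt(119))/((-3767/(-3791))) = (4*sqrt(119))/((-1/3791*(-3767))) = (4*sqrt(119))/(3767/3791) = (4*sqrt(119))*(3791/3767) = 15164*sqrt(119)/3767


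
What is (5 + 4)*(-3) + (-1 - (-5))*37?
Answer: 121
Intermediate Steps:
(5 + 4)*(-3) + (-1 - (-5))*37 = 9*(-3) + (-1 - 5*(-1))*37 = -27 + (-1 + 5)*37 = -27 + 4*37 = -27 + 148 = 121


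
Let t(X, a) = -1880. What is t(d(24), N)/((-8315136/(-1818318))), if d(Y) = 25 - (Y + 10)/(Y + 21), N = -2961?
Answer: -71217455/173232 ≈ -411.11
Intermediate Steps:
d(Y) = 25 - (10 + Y)/(21 + Y)
t(d(24), N)/((-8315136/(-1818318))) = -1880/((-8315136/(-1818318))) = -1880/((-8315136*(-1/1818318))) = -1880/1385856/303053 = -1880*303053/1385856 = -71217455/173232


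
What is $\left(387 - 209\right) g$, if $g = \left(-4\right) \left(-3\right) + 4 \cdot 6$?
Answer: $6408$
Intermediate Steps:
$g = 36$ ($g = 12 + 24 = 36$)
$\left(387 - 209\right) g = \left(387 - 209\right) 36 = 178 \cdot 36 = 6408$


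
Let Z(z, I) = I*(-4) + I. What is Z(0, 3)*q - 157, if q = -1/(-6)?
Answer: -317/2 ≈ -158.50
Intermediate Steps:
Z(z, I) = -3*I (Z(z, I) = -4*I + I = -3*I)
q = ⅙ (q = -1*(-⅙) = ⅙ ≈ 0.16667)
Z(0, 3)*q - 157 = -3*3*(⅙) - 157 = -9*⅙ - 157 = -3/2 - 157 = -317/2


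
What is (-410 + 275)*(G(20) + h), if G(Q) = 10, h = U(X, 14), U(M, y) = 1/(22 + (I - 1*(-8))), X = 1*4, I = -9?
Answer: -9495/7 ≈ -1356.4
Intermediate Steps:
X = 4
U(M, y) = 1/21 (U(M, y) = 1/(22 + (-9 - 1*(-8))) = 1/(22 + (-9 + 8)) = 1/(22 - 1) = 1/21)
h = 1/21 ≈ 0.047619
(-410 + 275)*(G(20) + h) = (-410 + 275)*(10 + 1/21) = -135*211/21 = -9495/7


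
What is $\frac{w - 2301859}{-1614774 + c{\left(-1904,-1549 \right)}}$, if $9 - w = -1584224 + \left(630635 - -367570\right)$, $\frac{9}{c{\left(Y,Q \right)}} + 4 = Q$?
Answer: $\frac{204975811}{192903387} \approx 1.0626$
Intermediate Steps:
$c{\left(Y,Q \right)} = \frac{9}{-4 + Q}$
$w = 586028$ ($w = 9 - \left(-1584224 + \left(630635 - -367570\right)\right) = 9 - \left(-1584224 + \left(630635 + 367570\right)\right) = 9 - \left(-1584224 + 998205\right) = 9 - -586019 = 9 + 586019 = 586028$)
$\frac{w - 2301859}{-1614774 + c{\left(-1904,-1549 \right)}} = \frac{586028 - 2301859}{-1614774 + \frac{9}{-4 - 1549}} = - \frac{1715831}{-1614774 + \frac{9}{-1553}} = - \frac{1715831}{-1614774 + 9 \left(- \frac{1}{1553}\right)} = - \frac{1715831}{-1614774 - \frac{9}{1553}} = - \frac{1715831}{- \frac{2507744031}{1553}} = \left(-1715831\right) \left(- \frac{1553}{2507744031}\right) = \frac{204975811}{192903387}$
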